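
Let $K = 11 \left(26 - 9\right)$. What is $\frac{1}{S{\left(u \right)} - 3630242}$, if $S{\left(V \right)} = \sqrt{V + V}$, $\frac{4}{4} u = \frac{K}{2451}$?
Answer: $- \frac{404441961}{1468222193384545} - \frac{\sqrt{916674}}{32300888254459990} \approx -2.7546 \cdot 10^{-7}$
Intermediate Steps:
$K = 187$ ($K = 11 \left(26 - 9\right) = 11 \cdot 17 = 187$)
$u = \frac{187}{2451} \approx 0.076295$
$S{\left(V \right)} = \sqrt{2} \sqrt{V}$ ($S{\left(V \right)} = \sqrt{2 V} = \sqrt{2} \sqrt{V}$)
$\frac{1}{S{\left(u \right)} - 3630242} = \frac{1}{\sqrt{2} \sqrt{\frac{187}{2451}} - 3630242} = \frac{1}{\sqrt{2} \frac{\sqrt{458337}}{2451} - 3630242} = \frac{1}{\frac{\sqrt{916674}}{2451} - 3630242} = \frac{1}{-3630242 + \frac{\sqrt{916674}}{2451}}$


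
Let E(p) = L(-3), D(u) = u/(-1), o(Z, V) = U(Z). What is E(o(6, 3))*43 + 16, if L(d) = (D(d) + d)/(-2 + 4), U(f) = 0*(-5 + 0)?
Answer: 16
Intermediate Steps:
U(f) = 0 (U(f) = 0*(-5) = 0)
o(Z, V) = 0
D(u) = -u (D(u) = u*(-1) = -u)
L(d) = 0 (L(d) = (-d + d)/(-2 + 4) = 0/2 = 0*(½) = 0)
E(p) = 0
E(o(6, 3))*43 + 16 = 0*43 + 16 = 0 + 16 = 16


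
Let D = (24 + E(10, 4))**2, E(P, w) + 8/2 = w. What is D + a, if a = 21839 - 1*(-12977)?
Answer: 35392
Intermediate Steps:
E(P, w) = -4 + w
a = 34816 (a = 21839 + 12977 = 34816)
D = 576 (D = (24 + (-4 + 4))**2 = (24 + 0)**2 = 24**2 = 576)
D + a = 576 + 34816 = 35392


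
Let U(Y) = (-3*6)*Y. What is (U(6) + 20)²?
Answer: 7744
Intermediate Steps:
U(Y) = -18*Y
(U(6) + 20)² = (-18*6 + 20)² = (-108 + 20)² = (-88)² = 7744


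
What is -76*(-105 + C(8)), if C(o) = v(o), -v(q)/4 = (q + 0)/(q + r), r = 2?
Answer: 41116/5 ≈ 8223.2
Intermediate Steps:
v(q) = -4*q/(2 + q) (v(q) = -4*(q + 0)/(q + 2) = -4*q/(2 + q))
C(o) = -4*o/(2 + o)
-76*(-105 + C(8)) = -76*(-105 - 4*8/(2 + 8)) = -76*(-105 - 4*8/10) = -76*(-105 - 4*8*⅒) = -76*(-105 - 16/5) = -76*(-541/5) = 41116/5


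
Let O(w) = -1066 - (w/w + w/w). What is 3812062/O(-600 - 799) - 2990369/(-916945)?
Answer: -1746128738249/489648630 ≈ -3566.1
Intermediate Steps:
O(w) = -1068 (O(w) = -1066 - (1 + 1) = -1066 - 1*2 = -1066 - 2 = -1068)
3812062/O(-600 - 799) - 2990369/(-916945) = 3812062/(-1068) - 2990369/(-916945) = 3812062*(-1/1068) - 2990369*(-1/916945) = -1906031/534 + 2990369/916945 = -1746128738249/489648630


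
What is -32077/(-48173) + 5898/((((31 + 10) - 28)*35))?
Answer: 298719389/21918715 ≈ 13.629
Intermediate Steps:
-32077/(-48173) + 5898/((((31 + 10) - 28)*35)) = -32077*(-1/48173) + 5898/(((41 - 28)*35)) = 32077/48173 + 5898/((13*35)) = 32077/48173 + 5898/455 = 298719389/21918715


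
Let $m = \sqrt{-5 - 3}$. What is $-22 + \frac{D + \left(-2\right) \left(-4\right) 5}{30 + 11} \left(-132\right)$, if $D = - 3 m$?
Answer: $- \frac{6182}{41} + \frac{792 i \sqrt{2}}{41} \approx -150.78 + 27.318 i$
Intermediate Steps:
$m = 2 i \sqrt{2}$ ($m = \sqrt{-8} = 2 i \sqrt{2} \approx 2.8284 i$)
$D = - 6 i \sqrt{2}$ ($D = - 3 \cdot 2 i \sqrt{2} = - 6 i \sqrt{2} \approx - 8.4853 i$)
$-22 + \frac{D + \left(-2\right) \left(-4\right) 5}{30 + 11} \left(-132\right) = -22 + \frac{- 6 i \sqrt{2} + \left(-2\right) \left(-4\right) 5}{30 + 11} \left(-132\right) = -22 + \frac{- 6 i \sqrt{2} + 8 \cdot 5}{41} \left(-132\right) = -22 + \left(- 6 i \sqrt{2} + 40\right) \frac{1}{41} \left(-132\right) = -22 + \left(40 - 6 i \sqrt{2}\right) \frac{1}{41} \left(-132\right) = -22 + \left(\frac{40}{41} - \frac{6 i \sqrt{2}}{41}\right) \left(-132\right) = -22 - \left(\frac{5280}{41} - \frac{792 i \sqrt{2}}{41}\right) = - \frac{6182}{41} + \frac{792 i \sqrt{2}}{41}$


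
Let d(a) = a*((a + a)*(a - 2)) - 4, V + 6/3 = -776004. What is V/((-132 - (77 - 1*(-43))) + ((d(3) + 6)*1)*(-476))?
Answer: 55429/698 ≈ 79.411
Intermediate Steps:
V = -776006 (V = -2 - 776004 = -776006)
d(a) = -4 + 2*a²*(-2 + a) (d(a) = a*((2*a)*(-2 + a)) - 4 = a*(2*a*(-2 + a)) - 4 = 2*a²*(-2 + a) - 4 = -4 + 2*a²*(-2 + a))
V/((-132 - (77 - 1*(-43))) + ((d(3) + 6)*1)*(-476)) = -776006/((-132 - (77 - 1*(-43))) + (((-4 - 4*3² + 2*3³) + 6)*1)*(-476)) = -776006/((-132 - (77 + 43)) + (((-4 - 4*9 + 2*27) + 6)*1)*(-476)) = -776006/((-132 - 1*120) + (((-4 - 36 + 54) + 6)*1)*(-476)) = -776006/((-132 - 120) + ((14 + 6)*1)*(-476)) = -776006/(-252 + (20*1)*(-476)) = -776006/(-252 + 20*(-476)) = -776006/(-252 - 9520) = -776006/(-9772) = -776006*(-1/9772) = 55429/698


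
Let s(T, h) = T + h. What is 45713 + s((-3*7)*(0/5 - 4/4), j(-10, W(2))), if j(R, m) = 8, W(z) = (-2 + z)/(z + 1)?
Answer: 45742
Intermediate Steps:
W(z) = (-2 + z)/(1 + z)
45713 + s((-3*7)*(0/5 - 4/4), j(-10, W(2))) = 45713 + ((-3*7)*(0/5 - 4/4) + 8) = 45713 + (-21*(0*(⅕) - 4*¼) + 8) = 45713 + (-21*(0 - 1) + 8) = 45713 + (-21*(-1) + 8) = 45713 + (21 + 8) = 45713 + 29 = 45742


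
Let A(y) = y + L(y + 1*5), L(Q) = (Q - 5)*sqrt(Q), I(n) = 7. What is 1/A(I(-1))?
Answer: -1/77 + 2*sqrt(3)/77 ≈ 0.032001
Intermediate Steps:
L(Q) = sqrt(Q)*(-5 + Q) (L(Q) = (-5 + Q)*sqrt(Q) = sqrt(Q)*(-5 + Q))
A(y) = y + y*sqrt(5 + y) (A(y) = y + sqrt(y + 1*5)*(-5 + (y + 1*5)) = y + sqrt(y + 5)*(-5 + (y + 5)) = y + sqrt(5 + y)*(-5 + (5 + y)) = y + sqrt(5 + y)*y = y + y*sqrt(5 + y))
1/A(I(-1)) = 1/(7*(1 + sqrt(5 + 7))) = 1/(7*(1 + sqrt(12))) = 1/(7*(1 + 2*sqrt(3))) = 1/(7 + 14*sqrt(3))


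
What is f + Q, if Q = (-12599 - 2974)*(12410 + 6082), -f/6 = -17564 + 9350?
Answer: -287926632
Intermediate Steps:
f = 49284 (f = -6*(-17564 + 9350) = -6*(-8214) = 49284)
Q = -287975916 (Q = -15573*18492 = -287975916)
f + Q = 49284 - 287975916 = -287926632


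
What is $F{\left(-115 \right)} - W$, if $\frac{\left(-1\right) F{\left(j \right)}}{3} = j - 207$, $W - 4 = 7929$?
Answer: $-6967$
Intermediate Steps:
$W = 7933$ ($W = 4 + 7929 = 7933$)
$F{\left(j \right)} = 621 - 3 j$ ($F{\left(j \right)} = - 3 \left(j - 207\right) = - 3 \left(-207 + j\right) = 621 - 3 j$)
$F{\left(-115 \right)} - W = \left(621 - -345\right) - 7933 = \left(621 + 345\right) - 7933 = 966 - 7933 = -6967$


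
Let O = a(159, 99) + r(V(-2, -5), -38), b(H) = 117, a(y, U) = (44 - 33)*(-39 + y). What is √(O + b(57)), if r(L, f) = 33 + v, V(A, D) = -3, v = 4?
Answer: √1474 ≈ 38.393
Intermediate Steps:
a(y, U) = -429 + 11*y (a(y, U) = 11*(-39 + y) = -429 + 11*y)
r(L, f) = 37 (r(L, f) = 33 + 4 = 37)
O = 1357 (O = (-429 + 11*159) + 37 = (-429 + 1749) + 37 = 1320 + 37 = 1357)
√(O + b(57)) = √(1357 + 117) = √1474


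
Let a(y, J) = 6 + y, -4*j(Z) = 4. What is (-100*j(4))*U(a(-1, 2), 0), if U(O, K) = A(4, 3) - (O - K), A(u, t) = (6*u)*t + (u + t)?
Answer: 7400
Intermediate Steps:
j(Z) = -1 (j(Z) = -¼*4 = -1)
A(u, t) = t + u + 6*t*u (A(u, t) = 6*t*u + (t + u) = t + u + 6*t*u)
U(O, K) = 79 + K - O (U(O, K) = (3 + 4 + 6*3*4) - (O - K) = (3 + 4 + 72) + (K - O) = 79 + (K - O) = 79 + K - O)
(-100*j(4))*U(a(-1, 2), 0) = (-100*(-1))*(79 + 0 - (6 - 1)) = 100*(79 + 0 - 1*5) = 100*(79 + 0 - 5) = 100*74 = 7400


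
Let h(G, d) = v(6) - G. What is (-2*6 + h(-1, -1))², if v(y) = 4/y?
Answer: 961/9 ≈ 106.78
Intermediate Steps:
h(G, d) = ⅔ - G (h(G, d) = 4/6 - G = 4*(⅙) - G = ⅔ - G)
(-2*6 + h(-1, -1))² = (-2*6 + (⅔ - 1*(-1)))² = (-12 + (⅔ + 1))² = (-12 + 5/3)² = (-31/3)² = 961/9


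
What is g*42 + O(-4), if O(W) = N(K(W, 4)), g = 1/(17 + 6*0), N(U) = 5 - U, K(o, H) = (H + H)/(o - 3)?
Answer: 1025/119 ≈ 8.6134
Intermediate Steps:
K(o, H) = 2*H/(-3 + o) (K(o, H) = (2*H)/(-3 + o) = 2*H/(-3 + o))
g = 1/17 (g = 1/(17 + 0) = 1/17 ≈ 0.058824)
O(W) = 5 - 8/(-3 + W) (O(W) = 5 - 2*4/(-3 + W) = 5 - 8/(-3 + W))
g*42 + O(-4) = (1/17)*42 + (-23 + 5*(-4))/(-3 - 4) = 42/17 + (-23 - 20)/(-7) = 42/17 - ⅐*(-43) = 42/17 + 43/7 = 1025/119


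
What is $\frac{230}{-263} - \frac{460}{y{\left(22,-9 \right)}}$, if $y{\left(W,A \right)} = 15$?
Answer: $- \frac{24886}{789} \approx -31.541$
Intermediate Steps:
$\frac{230}{-263} - \frac{460}{y{\left(22,-9 \right)}} = \frac{230}{-263} - \frac{460}{15} = 230 \left(- \frac{1}{263}\right) - \frac{92}{3} = - \frac{230}{263} - \frac{92}{3} = - \frac{24886}{789}$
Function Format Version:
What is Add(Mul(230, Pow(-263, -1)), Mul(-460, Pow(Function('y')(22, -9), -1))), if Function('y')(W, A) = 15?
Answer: Rational(-24886, 789) ≈ -31.541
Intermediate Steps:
Add(Mul(230, Pow(-263, -1)), Mul(-460, Pow(Function('y')(22, -9), -1))) = Add(Mul(230, Pow(-263, -1)), Mul(-460, Pow(15, -1))) = Add(Mul(230, Rational(-1, 263)), Mul(-460, Rational(1, 15))) = Add(Rational(-230, 263), Rational(-92, 3)) = Rational(-24886, 789)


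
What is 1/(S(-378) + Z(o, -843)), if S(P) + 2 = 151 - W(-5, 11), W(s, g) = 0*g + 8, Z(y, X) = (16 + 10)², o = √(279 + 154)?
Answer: 1/817 ≈ 0.0012240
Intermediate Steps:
o = √433 ≈ 20.809
Z(y, X) = 676 (Z(y, X) = 26² = 676)
W(s, g) = 8 (W(s, g) = 0 + 8 = 8)
S(P) = 141 (S(P) = -2 + (151 - 1*8) = -2 + (151 - 8) = -2 + 143 = 141)
1/(S(-378) + Z(o, -843)) = 1/(141 + 676) = 1/817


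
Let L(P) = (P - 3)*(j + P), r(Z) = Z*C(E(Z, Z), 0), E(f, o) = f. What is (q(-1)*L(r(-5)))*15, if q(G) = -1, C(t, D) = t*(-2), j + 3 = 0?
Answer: -42135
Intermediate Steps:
j = -3 (j = -3 + 0 = -3)
C(t, D) = -2*t
r(Z) = -2*Z**2 (r(Z) = Z*(-2*Z) = -2*Z**2)
L(P) = (-3 + P)**2 (L(P) = (P - 3)*(-3 + P) = (-3 + P)*(-3 + P) = (-3 + P)**2)
(q(-1)*L(r(-5)))*15 = -(9 + (-2*(-5)**2)**2 - (-12)*(-5)**2)*15 = -(9 + (-2*25)**2 - (-12)*25)*15 = -(9 + (-50)**2 - 6*(-50))*15 = -(9 + 2500 + 300)*15 = -1*2809*15 = -2809*15 = -42135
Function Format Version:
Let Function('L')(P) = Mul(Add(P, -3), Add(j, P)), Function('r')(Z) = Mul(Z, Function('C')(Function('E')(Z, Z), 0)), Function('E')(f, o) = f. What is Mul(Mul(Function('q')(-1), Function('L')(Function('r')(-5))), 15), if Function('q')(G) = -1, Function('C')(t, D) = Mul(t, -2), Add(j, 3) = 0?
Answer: -42135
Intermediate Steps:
j = -3 (j = Add(-3, 0) = -3)
Function('C')(t, D) = Mul(-2, t)
Function('r')(Z) = Mul(-2, Pow(Z, 2)) (Function('r')(Z) = Mul(Z, Mul(-2, Z)) = Mul(-2, Pow(Z, 2)))
Function('L')(P) = Pow(Add(-3, P), 2) (Function('L')(P) = Mul(Add(P, -3), Add(-3, P)) = Mul(Add(-3, P), Add(-3, P)) = Pow(Add(-3, P), 2))
Mul(Mul(Function('q')(-1), Function('L')(Function('r')(-5))), 15) = Mul(Mul(-1, Add(9, Pow(Mul(-2, Pow(-5, 2)), 2), Mul(-6, Mul(-2, Pow(-5, 2))))), 15) = Mul(Mul(-1, Add(9, Pow(Mul(-2, 25), 2), Mul(-6, Mul(-2, 25)))), 15) = Mul(Mul(-1, Add(9, Pow(-50, 2), Mul(-6, -50))), 15) = Mul(Mul(-1, Add(9, 2500, 300)), 15) = Mul(Mul(-1, 2809), 15) = Mul(-2809, 15) = -42135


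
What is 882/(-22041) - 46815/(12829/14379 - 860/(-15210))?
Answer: -835816245407153/16938510949 ≈ -49344.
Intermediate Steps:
882/(-22041) - 46815/(12829/14379 - 860/(-15210)) = 882*(-1/22041) - 46815/(12829*(1/14379) - 860*(-1/15210)) = -98/2449 - 46815/(12829/14379 + 86/1521) = -98/2449 - 46815/6916501/7290153 = -98/2449 - 46815*7290153/6916501 = -98/2449 - 341288512695/6916501 = -835816245407153/16938510949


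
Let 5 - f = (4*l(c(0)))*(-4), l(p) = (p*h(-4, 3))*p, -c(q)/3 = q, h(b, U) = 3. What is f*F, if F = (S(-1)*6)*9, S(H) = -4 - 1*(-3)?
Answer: -270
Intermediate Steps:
c(q) = -3*q
S(H) = -1 (S(H) = -4 + 3 = -1)
l(p) = 3*p² (l(p) = (p*3)*p = (3*p)*p = 3*p²)
F = -54 (F = -1*6*9 = -6*9 = -54)
f = 5 (f = 5 - 4*(3*(-3*0)²)*(-4) = 5 - 4*(3*0²)*(-4) = 5 - 4*(3*0)*(-4) = 5 - 4*0*(-4) = 5 - 0*(-4) = 5 - 1*0 = 5 + 0 = 5)
f*F = 5*(-54) = -270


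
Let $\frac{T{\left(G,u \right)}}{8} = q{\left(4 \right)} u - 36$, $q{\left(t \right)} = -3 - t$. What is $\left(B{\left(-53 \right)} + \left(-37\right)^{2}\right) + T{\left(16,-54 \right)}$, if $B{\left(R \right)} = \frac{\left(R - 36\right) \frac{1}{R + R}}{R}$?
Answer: $\frac{23061801}{5618} \approx 4105.0$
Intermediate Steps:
$T{\left(G,u \right)} = -288 - 56 u$ ($T{\left(G,u \right)} = 8 \left(\left(-3 - 4\right) u - 36\right) = 8 \left(- 7 u - 36\right) = 8 \left(-36 - 7 u\right) = -288 - 56 u$)
$B{\left(R \right)} = \frac{-36 + R}{2 R^{2}}$ ($B{\left(R \right)} = \frac{\left(-36 + R\right) \frac{1}{2 R}}{R} = \frac{\frac{1}{2} \frac{1}{R} \left(-36 + R\right)}{R} = \frac{-36 + R}{2 R^{2}}$)
$\left(B{\left(-53 \right)} + \left(-37\right)^{2}\right) + T{\left(16,-54 \right)} = \left(\frac{-36 - 53}{2 \cdot 2809} + \left(-37\right)^{2}\right) - -2736 = \left(\frac{1}{2} \cdot \frac{1}{2809} \left(-89\right) + 1369\right) + \left(-288 + 3024\right) = \left(- \frac{89}{5618} + 1369\right) + 2736 = \frac{7690953}{5618} + 2736 = \frac{23061801}{5618}$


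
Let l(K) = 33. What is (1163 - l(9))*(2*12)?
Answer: 27120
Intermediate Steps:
(1163 - l(9))*(2*12) = (1163 - 1*33)*(2*12) = (1163 - 33)*24 = 1130*24 = 27120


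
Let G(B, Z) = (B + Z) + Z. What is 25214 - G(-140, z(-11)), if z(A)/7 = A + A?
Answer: 25662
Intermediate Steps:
z(A) = 14*A (z(A) = 7*(A + A) = 7*(2*A) = 14*A)
G(B, Z) = B + 2*Z
25214 - G(-140, z(-11)) = 25214 - (-140 + 2*(14*(-11))) = 25214 - (-140 + 2*(-154)) = 25214 - (-140 - 308) = 25214 - 1*(-448) = 25214 + 448 = 25662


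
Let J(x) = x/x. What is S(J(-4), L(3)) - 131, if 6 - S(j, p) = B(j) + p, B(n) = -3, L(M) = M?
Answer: -125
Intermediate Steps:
J(x) = 1
S(j, p) = 9 - p (S(j, p) = 6 - (-3 + p) = 6 + (3 - p) = 9 - p)
S(J(-4), L(3)) - 131 = (9 - 1*3) - 131 = (9 - 3) - 131 = 6 - 131 = -125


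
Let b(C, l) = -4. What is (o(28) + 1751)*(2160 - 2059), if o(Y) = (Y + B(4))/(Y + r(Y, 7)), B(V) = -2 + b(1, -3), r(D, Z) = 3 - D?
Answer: 532775/3 ≈ 1.7759e+5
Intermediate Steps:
B(V) = -6 (B(V) = -2 - 4 = -6)
o(Y) = -2 + Y/3 (o(Y) = (Y - 6)/(Y + (3 - Y)) = (-6 + Y)/3 = (-6 + Y)*(⅓) = -2 + Y/3)
(o(28) + 1751)*(2160 - 2059) = ((-2 + (⅓)*28) + 1751)*(2160 - 2059) = ((-2 + 28/3) + 1751)*101 = (22/3 + 1751)*101 = (5275/3)*101 = 532775/3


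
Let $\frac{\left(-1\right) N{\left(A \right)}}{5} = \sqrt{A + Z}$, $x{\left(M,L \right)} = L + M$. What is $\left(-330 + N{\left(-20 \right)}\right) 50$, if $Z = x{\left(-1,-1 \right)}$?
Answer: $-16500 - 250 i \sqrt{22} \approx -16500.0 - 1172.6 i$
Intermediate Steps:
$Z = -2$ ($Z = -1 - 1 = -2$)
$N{\left(A \right)} = - 5 \sqrt{-2 + A}$ ($N{\left(A \right)} = - 5 \sqrt{A - 2} = - 5 \sqrt{-2 + A}$)
$\left(-330 + N{\left(-20 \right)}\right) 50 = \left(-330 - 5 \sqrt{-2 - 20}\right) 50 = \left(-330 - 5 \sqrt{-22}\right) 50 = \left(-330 - 5 i \sqrt{22}\right) 50 = -16500 - 250 i \sqrt{22}$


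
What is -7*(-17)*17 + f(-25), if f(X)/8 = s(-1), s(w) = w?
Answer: 2015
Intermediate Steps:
f(X) = -8 (f(X) = 8*(-1) = -8)
-7*(-17)*17 + f(-25) = -7*(-17)*17 - 8 = 119*17 - 8 = 2023 - 8 = 2015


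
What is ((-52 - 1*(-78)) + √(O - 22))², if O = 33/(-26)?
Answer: 16971/26 + 22*I*√130 ≈ 652.73 + 250.84*I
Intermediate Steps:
O = -33/26 (O = 33*(-1/26) = -33/26 ≈ -1.2692)
((-52 - 1*(-78)) + √(O - 22))² = ((-52 - 1*(-78)) + √(-33/26 - 22))² = ((-52 + 78) + √(-605/26))² = (26 + 11*I*√130/26)²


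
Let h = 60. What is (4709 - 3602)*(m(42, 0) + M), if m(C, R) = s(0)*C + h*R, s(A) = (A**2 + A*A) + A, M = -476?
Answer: -526932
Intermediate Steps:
s(A) = A + 2*A**2 (s(A) = (A**2 + A**2) + A = 2*A**2 + A = A + 2*A**2)
m(C, R) = 60*R (m(C, R) = (0*(1 + 2*0))*C + 60*R = (0*(1 + 0))*C + 60*R = (0*1)*C + 60*R = 0*C + 60*R = 0 + 60*R = 60*R)
(4709 - 3602)*(m(42, 0) + M) = (4709 - 3602)*(60*0 - 476) = 1107*(0 - 476) = 1107*(-476) = -526932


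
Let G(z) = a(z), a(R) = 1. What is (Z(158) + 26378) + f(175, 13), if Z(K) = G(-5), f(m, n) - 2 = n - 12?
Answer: 26382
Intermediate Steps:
f(m, n) = -10 + n (f(m, n) = 2 + (n - 12) = 2 + (-12 + n) = -10 + n)
G(z) = 1
Z(K) = 1
(Z(158) + 26378) + f(175, 13) = (1 + 26378) + (-10 + 13) = 26379 + 3 = 26382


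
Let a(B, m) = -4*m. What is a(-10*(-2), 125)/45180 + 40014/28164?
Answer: 14947921/10603746 ≈ 1.4097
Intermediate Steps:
a(-10*(-2), 125)/45180 + 40014/28164 = -4*125/45180 + 40014/28164 = -500*1/45180 + 40014*(1/28164) = -25/2259 + 6669/4694 = 14947921/10603746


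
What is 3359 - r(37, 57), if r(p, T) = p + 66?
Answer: 3256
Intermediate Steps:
r(p, T) = 66 + p
3359 - r(37, 57) = 3359 - (66 + 37) = 3359 - 1*103 = 3359 - 103 = 3256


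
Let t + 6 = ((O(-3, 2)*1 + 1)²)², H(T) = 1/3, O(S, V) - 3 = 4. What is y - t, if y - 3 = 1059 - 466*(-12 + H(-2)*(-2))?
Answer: 8624/3 ≈ 2874.7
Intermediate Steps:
O(S, V) = 7 (O(S, V) = 3 + 4 = 7)
H(T) = ⅓
t = 4090 (t = -6 + ((7*1 + 1)²)² = -6 + ((7 + 1)²)² = -6 + (8²)² = -6 + 64² = -6 + 4096 = 4090)
y = 20894/3 (y = 3 + (1059 - 466*(-12 + (⅓)*(-2))) = 3 + (1059 - 466*(-12 - ⅔)) = 3 + (1059 - 466*(-38/3)) = 3 + (1059 + 17708/3) = 3 + 20885/3 = 20894/3 ≈ 6964.7)
y - t = 20894/3 - 1*4090 = 20894/3 - 4090 = 8624/3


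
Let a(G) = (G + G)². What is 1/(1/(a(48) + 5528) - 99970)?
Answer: -14744/1473957679 ≈ -1.0003e-5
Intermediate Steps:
a(G) = 4*G² (a(G) = (2*G)² = 4*G²)
1/(1/(a(48) + 5528) - 99970) = 1/(1/(4*48² + 5528) - 99970) = 1/(1/(4*2304 + 5528) - 99970) = 1/(1/(9216 + 5528) - 99970) = 1/(1/14744 - 99970) = 1/(-1473957679/14744) = -14744/1473957679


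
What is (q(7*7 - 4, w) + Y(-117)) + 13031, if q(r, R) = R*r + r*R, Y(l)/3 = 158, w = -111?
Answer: 3515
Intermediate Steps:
Y(l) = 474 (Y(l) = 3*158 = 474)
q(r, R) = 2*R*r (q(r, R) = R*r + R*r = 2*R*r)
(q(7*7 - 4, w) + Y(-117)) + 13031 = (2*(-111)*(7*7 - 4) + 474) + 13031 = (2*(-111)*(49 - 4) + 474) + 13031 = (2*(-111)*45 + 474) + 13031 = (-9990 + 474) + 13031 = -9516 + 13031 = 3515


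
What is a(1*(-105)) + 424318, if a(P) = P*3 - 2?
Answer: 424001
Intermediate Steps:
a(P) = -2 + 3*P (a(P) = 3*P - 2 = -2 + 3*P)
a(1*(-105)) + 424318 = (-2 + 3*(1*(-105))) + 424318 = (-2 + 3*(-105)) + 424318 = (-2 - 315) + 424318 = -317 + 424318 = 424001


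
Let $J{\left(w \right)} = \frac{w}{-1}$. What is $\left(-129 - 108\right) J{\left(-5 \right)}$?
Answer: $-1185$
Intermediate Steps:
$J{\left(w \right)} = - w$ ($J{\left(w \right)} = w \left(-1\right) = - w$)
$\left(-129 - 108\right) J{\left(-5 \right)} = \left(-129 - 108\right) \left(\left(-1\right) \left(-5\right)\right) = \left(-237\right) 5 = -1185$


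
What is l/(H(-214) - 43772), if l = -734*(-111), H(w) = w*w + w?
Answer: 40737/905 ≈ 45.013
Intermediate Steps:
H(w) = w + w² (H(w) = w² + w = w + w²)
l = 81474
l/(H(-214) - 43772) = 81474/(-214*(1 - 214) - 43772) = 81474/(-214*(-213) - 43772) = 81474/(45582 - 43772) = 81474/1810 = 81474*(1/1810) = 40737/905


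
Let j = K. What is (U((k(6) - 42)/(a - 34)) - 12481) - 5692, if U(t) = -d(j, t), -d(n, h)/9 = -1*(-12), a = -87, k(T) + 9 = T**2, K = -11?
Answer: -18065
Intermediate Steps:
k(T) = -9 + T**2
j = -11
d(n, h) = -108 (d(n, h) = -(-9)*(-12) = -9*12 = -108)
U(t) = 108 (U(t) = -1*(-108) = 108)
(U((k(6) - 42)/(a - 34)) - 12481) - 5692 = (108 - 12481) - 5692 = -12373 - 5692 = -18065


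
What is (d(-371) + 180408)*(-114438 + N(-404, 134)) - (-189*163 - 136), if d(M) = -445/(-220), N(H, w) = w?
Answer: -226837119243/11 ≈ -2.0622e+10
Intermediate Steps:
d(M) = 89/44 (d(M) = -445*(-1/220) = 89/44)
(d(-371) + 180408)*(-114438 + N(-404, 134)) - (-189*163 - 136) = (89/44 + 180408)*(-114438 + 134) - (-189*163 - 136) = (7938041/44)*(-114304) - (-30807 - 136) = -226837459616/11 - 1*(-30943) = -226837459616/11 + 30943 = -226837119243/11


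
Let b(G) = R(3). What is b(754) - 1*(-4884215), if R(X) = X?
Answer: 4884218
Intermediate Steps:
b(G) = 3
b(754) - 1*(-4884215) = 3 - 1*(-4884215) = 3 + 4884215 = 4884218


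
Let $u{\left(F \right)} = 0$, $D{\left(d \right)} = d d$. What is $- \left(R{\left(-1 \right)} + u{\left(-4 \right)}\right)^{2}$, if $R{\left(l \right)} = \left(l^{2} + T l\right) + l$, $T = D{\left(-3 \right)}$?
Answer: $-81$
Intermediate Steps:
$D{\left(d \right)} = d^{2}$
$T = 9$ ($T = \left(-3\right)^{2} = 9$)
$R{\left(l \right)} = l^{2} + 10 l$ ($R{\left(l \right)} = \left(l^{2} + 9 l\right) + l = l^{2} + 10 l$)
$- \left(R{\left(-1 \right)} + u{\left(-4 \right)}\right)^{2} = - \left(- (10 - 1) + 0\right)^{2} = - \left(\left(-1\right) 9 + 0\right)^{2} = - \left(-9 + 0\right)^{2} = - \left(-9\right)^{2} = \left(-1\right) 81 = -81$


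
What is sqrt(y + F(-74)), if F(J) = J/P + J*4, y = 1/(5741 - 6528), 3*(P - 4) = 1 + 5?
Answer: I*sqrt(1718756058)/2361 ≈ 17.559*I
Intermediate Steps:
P = 6 (P = 4 + (1 + 5)/3 = 4 + (1/3)*6 = 4 + 2 = 6)
y = -1/787 (y = 1/(-787) = -1/787 ≈ -0.0012706)
F(J) = 25*J/6 (F(J) = J/6 + J*4 = J*(1/6) + 4*J = J/6 + 4*J = 25*J/6)
sqrt(y + F(-74)) = sqrt(-1/787 + (25/6)*(-74)) = sqrt(-1/787 - 925/3) = sqrt(-727978/2361) = I*sqrt(1718756058)/2361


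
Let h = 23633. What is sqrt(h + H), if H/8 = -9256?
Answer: I*sqrt(50415) ≈ 224.53*I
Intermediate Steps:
H = -74048 (H = 8*(-9256) = -74048)
sqrt(h + H) = sqrt(23633 - 74048) = sqrt(-50415) = I*sqrt(50415)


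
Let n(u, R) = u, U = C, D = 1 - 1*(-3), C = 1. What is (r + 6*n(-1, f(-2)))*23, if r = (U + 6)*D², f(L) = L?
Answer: 2438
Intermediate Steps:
D = 4 (D = 1 + 3 = 4)
U = 1
r = 112 (r = (1 + 6)*4² = 7*16 = 112)
(r + 6*n(-1, f(-2)))*23 = (112 + 6*(-1))*23 = (112 - 6)*23 = 106*23 = 2438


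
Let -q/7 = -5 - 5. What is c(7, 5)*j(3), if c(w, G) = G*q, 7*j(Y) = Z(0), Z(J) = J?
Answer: 0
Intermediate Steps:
j(Y) = 0 (j(Y) = (1/7)*0 = 0)
q = 70 (q = -7*(-5 - 5) = -7*(-10) = 70)
c(w, G) = 70*G (c(w, G) = G*70 = 70*G)
c(7, 5)*j(3) = (70*5)*0 = 350*0 = 0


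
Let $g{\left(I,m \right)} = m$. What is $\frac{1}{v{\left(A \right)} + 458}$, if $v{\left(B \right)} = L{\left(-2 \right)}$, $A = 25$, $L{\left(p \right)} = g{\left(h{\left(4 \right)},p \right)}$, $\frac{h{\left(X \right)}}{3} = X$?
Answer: $\frac{1}{456} \approx 0.002193$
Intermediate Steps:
$h{\left(X \right)} = 3 X$
$L{\left(p \right)} = p$
$v{\left(B \right)} = -2$
$\frac{1}{v{\left(A \right)} + 458} = \frac{1}{-2 + 458} = \frac{1}{456}$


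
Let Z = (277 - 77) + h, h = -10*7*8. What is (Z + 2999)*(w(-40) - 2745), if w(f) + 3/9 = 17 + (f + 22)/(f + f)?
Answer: -863937347/120 ≈ -7.1995e+6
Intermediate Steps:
h = -560 (h = -70*8 = -560)
w(f) = 50/3 + (22 + f)/(2*f) (w(f) = -⅓ + (17 + (f + 22)/(f + f)) = -⅓ + (17 + (22 + f)/((2*f))) = -⅓ + (17 + (22 + f)*(1/(2*f))) = -⅓ + (17 + (22 + f)/(2*f)) = 50/3 + (22 + f)/(2*f))
Z = -360 (Z = (277 - 77) - 560 = 200 - 560 = -360)
(Z + 2999)*(w(-40) - 2745) = (-360 + 2999)*((103/6 + 11/(-40)) - 2745) = 2639*((103/6 + 11*(-1/40)) - 2745) = 2639*((103/6 - 11/40) - 2745) = 2639*(2027/120 - 2745) = 2639*(-327373/120) = -863937347/120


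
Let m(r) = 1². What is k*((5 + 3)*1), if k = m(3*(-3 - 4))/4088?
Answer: 1/511 ≈ 0.0019569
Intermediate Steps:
m(r) = 1
k = 1/4088 ≈ 0.00024462
k*((5 + 3)*1) = ((5 + 3)*1)/4088 = (8*1)/4088 = (1/4088)*8 = 1/511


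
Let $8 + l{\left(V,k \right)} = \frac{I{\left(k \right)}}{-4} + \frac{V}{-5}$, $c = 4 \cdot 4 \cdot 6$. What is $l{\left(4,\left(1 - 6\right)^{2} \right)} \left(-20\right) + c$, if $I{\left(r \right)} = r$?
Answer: $397$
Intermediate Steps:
$c = 96$ ($c = 16 \cdot 6 = 96$)
$l{\left(V,k \right)} = -8 - \frac{k}{4} - \frac{V}{5}$ ($l{\left(V,k \right)} = -8 + \left(\frac{k}{-4} + \frac{V}{-5}\right) = -8 + \left(k \left(- \frac{1}{4}\right) + V \left(- \frac{1}{5}\right)\right) = -8 - \left(\frac{k}{4} + \frac{V}{5}\right) = -8 - \frac{k}{4} - \frac{V}{5}$)
$l{\left(4,\left(1 - 6\right)^{2} \right)} \left(-20\right) + c = \left(-8 - \frac{\left(1 - 6\right)^{2}}{4} - \frac{4}{5}\right) \left(-20\right) + 96 = \left(-8 - \frac{\left(-5\right)^{2}}{4} - \frac{4}{5}\right) \left(-20\right) + 96 = \left(-8 - \frac{25}{4} - \frac{4}{5}\right) \left(-20\right) + 96 = \left(- \frac{301}{20}\right) \left(-20\right) + 96 = 301 + 96 = 397$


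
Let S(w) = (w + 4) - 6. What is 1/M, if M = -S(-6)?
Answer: 1/8 ≈ 0.12500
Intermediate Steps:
S(w) = -2 + w (S(w) = (4 + w) - 6 = -2 + w)
M = 8 (M = -(-2 - 6) = -1*(-8) = 8)
1/M = 1/8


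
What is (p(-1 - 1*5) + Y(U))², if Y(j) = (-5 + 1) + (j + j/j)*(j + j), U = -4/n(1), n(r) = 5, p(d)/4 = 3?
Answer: 36864/625 ≈ 58.982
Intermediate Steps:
p(d) = 12 (p(d) = 4*3 = 12)
U = -⅘ (U = -4/5 = -4*⅕ = -⅘ ≈ -0.80000)
Y(j) = -4 + 2*j*(1 + j) (Y(j) = -4 + (j + 1)*(2*j) = -4 + (1 + j)*(2*j) = -4 + 2*j*(1 + j))
(p(-1 - 1*5) + Y(U))² = (12 + (-4 + 2*(-⅘) + 2*(-⅘)²))² = (12 + (-4 - 8/5 + 2*(16/25)))² = (12 + (-4 - 8/5 + 32/25))² = (12 - 108/25)² = (192/25)² = 36864/625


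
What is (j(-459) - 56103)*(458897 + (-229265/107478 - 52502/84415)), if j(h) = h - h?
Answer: -77860402139208445259/3024251790 ≈ -2.5745e+10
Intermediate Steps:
j(h) = 0
(j(-459) - 56103)*(458897 + (-229265/107478 - 52502/84415)) = (0 - 56103)*(458897 + (-229265/107478 - 52502/84415)) = -56103*(458897 + (-229265*1/107478 - 52502*1/84415)) = -56103*(458897 + (-229265/107478 - 52502/84415)) = -56103*(458897 - 24996214931/9072755370) = -56103*4163435224811959/9072755370 = -77860402139208445259/3024251790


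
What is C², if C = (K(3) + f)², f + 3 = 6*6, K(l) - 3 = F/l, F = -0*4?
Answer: 1679616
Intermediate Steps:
F = 0 (F = -1*0 = 0)
K(l) = 3 (K(l) = 3 + 0/l = 3 + 0 = 3)
f = 33 (f = -3 + 6*6 = -3 + 36 = 33)
C = 1296 (C = (3 + 33)² = 36² = 1296)
C² = 1296² = 1679616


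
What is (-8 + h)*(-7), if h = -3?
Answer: 77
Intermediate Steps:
(-8 + h)*(-7) = (-8 - 3)*(-7) = -11*(-7) = 77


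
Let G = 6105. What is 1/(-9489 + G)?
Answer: -1/3384 ≈ -0.00029551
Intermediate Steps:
1/(-9489 + G) = 1/(-9489 + 6105) = 1/(-3384) = -1/3384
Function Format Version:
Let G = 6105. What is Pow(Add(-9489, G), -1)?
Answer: Rational(-1, 3384) ≈ -0.00029551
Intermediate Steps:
Pow(Add(-9489, G), -1) = Pow(Add(-9489, 6105), -1) = Pow(-3384, -1) = Rational(-1, 3384)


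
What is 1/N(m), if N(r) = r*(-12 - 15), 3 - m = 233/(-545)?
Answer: -545/50436 ≈ -0.010806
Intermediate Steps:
m = 1868/545 (m = 3 - 233/(-545) = 3 - 233*(-1)/545 = 3 - 1*(-233/545) = 3 + 233/545 = 1868/545 ≈ 3.4275)
N(r) = -27*r (N(r) = r*(-27) = -27*r)
1/N(m) = 1/(-27*1868/545) = 1/(-50436/545) = -545/50436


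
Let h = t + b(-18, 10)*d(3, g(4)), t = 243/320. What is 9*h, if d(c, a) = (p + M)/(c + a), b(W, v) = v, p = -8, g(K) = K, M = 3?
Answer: -128691/2240 ≈ -57.451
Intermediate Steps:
t = 243/320 (t = 243*(1/320) = 243/320 ≈ 0.75937)
d(c, a) = -5/(a + c) (d(c, a) = (-8 + 3)/(c + a) = -5/(a + c))
h = -14299/2240 (h = 243/320 + 10*(-5/(4 + 3)) = 243/320 + 10*(-5/7) = 243/320 - 50/7 = -14299/2240 ≈ -6.3835)
9*h = 9*(-14299/2240) = -128691/2240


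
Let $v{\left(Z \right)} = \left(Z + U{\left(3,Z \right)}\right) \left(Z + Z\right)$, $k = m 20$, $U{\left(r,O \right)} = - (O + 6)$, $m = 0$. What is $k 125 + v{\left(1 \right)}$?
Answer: $-12$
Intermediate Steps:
$U{\left(r,O \right)} = -6 - O$ ($U{\left(r,O \right)} = - (6 + O) = -6 - O$)
$k = 0$ ($k = 0 \cdot 20 = 0$)
$v{\left(Z \right)} = - 12 Z$ ($v{\left(Z \right)} = \left(Z - \left(6 + Z\right)\right) \left(Z + Z\right) = - 6 \cdot 2 Z = - 12 Z$)
$k 125 + v{\left(1 \right)} = 0 \cdot 125 - 12 = 0 - 12 = -12$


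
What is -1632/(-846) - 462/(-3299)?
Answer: 962470/465159 ≈ 2.0691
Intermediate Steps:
-1632/(-846) - 462/(-3299) = -1632*(-1/846) - 462*(-1/3299) = 272/141 + 462/3299 = 962470/465159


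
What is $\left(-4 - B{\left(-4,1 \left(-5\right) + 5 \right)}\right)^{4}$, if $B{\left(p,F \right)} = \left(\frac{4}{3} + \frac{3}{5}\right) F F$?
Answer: $256$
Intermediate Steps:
$B{\left(p,F \right)} = \frac{29 F^{2}}{15}$ ($B{\left(p,F \right)} = \left(4 \cdot \frac{1}{3} + 3 \cdot \frac{1}{5}\right) F F = \left(\frac{4}{3} + \frac{3}{5}\right) F F = \frac{29 F}{15} F = \frac{29 F^{2}}{15}$)
$\left(-4 - B{\left(-4,1 \left(-5\right) + 5 \right)}\right)^{4} = \left(-4 - \frac{29 \left(1 \left(-5\right) + 5\right)^{2}}{15}\right)^{4} = \left(-4 - \frac{29 \left(-5 + 5\right)^{2}}{15}\right)^{4} = \left(-4 - \frac{29 \cdot 0^{2}}{15}\right)^{4} = \left(-4 - \frac{29}{15} \cdot 0\right)^{4} = \left(-4 - 0\right)^{4} = \left(-4 + 0\right)^{4} = \left(-4\right)^{4} = 256$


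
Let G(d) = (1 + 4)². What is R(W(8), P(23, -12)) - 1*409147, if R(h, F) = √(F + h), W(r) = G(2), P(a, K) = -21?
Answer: -409145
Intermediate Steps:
G(d) = 25 (G(d) = 5² = 25)
W(r) = 25
R(W(8), P(23, -12)) - 1*409147 = √(-21 + 25) - 1*409147 = √4 - 409147 = 2 - 409147 = -409145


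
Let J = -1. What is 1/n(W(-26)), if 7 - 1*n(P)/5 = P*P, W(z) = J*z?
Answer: -1/3345 ≈ -0.00029895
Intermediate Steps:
W(z) = -z
n(P) = 35 - 5*P² (n(P) = 35 - 5*P*P = 35 - 5*P²)
1/n(W(-26)) = 1/(35 - 5*(-1*(-26))²) = 1/(35 - 5*26²) = 1/(35 - 5*676) = 1/(35 - 3380) = 1/(-3345) = -1/3345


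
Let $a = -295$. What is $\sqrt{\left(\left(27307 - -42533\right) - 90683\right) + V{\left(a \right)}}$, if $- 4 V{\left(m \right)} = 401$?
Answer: $\frac{i \sqrt{83773}}{2} \approx 144.72 i$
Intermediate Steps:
$V{\left(m \right)} = - \frac{401}{4}$ ($V{\left(m \right)} = \left(- \frac{1}{4}\right) 401 = - \frac{401}{4}$)
$\sqrt{\left(\left(27307 - -42533\right) - 90683\right) + V{\left(a \right)}} = \sqrt{\left(\left(27307 - -42533\right) - 90683\right) - \frac{401}{4}} = \sqrt{\left(\left(27307 + 42533\right) - 90683\right) - \frac{401}{4}} = \sqrt{\left(69840 - 90683\right) - \frac{401}{4}} = \sqrt{-20843 - \frac{401}{4}} = \sqrt{- \frac{83773}{4}} = \frac{i \sqrt{83773}}{2}$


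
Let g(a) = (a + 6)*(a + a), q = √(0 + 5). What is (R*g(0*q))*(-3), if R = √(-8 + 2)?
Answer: 0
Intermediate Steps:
q = √5 ≈ 2.2361
R = I*√6 (R = √(-6) = I*√6 ≈ 2.4495*I)
g(a) = 2*a*(6 + a) (g(a) = (6 + a)*(2*a) = 2*a*(6 + a))
(R*g(0*q))*(-3) = ((I*√6)*(2*(0*√5)*(6 + 0*√5)))*(-3) = ((I*√6)*(2*0*(6 + 0)))*(-3) = ((I*√6)*(2*0*6))*(-3) = ((I*√6)*0)*(-3) = 0*(-3) = 0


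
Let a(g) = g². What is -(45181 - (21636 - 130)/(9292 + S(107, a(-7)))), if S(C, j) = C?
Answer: -424634713/9399 ≈ -45179.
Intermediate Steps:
-(45181 - (21636 - 130)/(9292 + S(107, a(-7)))) = -(45181 - (21636 - 130)/(9292 + 107)) = -(45181 - 21506/9399) = -1*424634713/9399 = -424634713/9399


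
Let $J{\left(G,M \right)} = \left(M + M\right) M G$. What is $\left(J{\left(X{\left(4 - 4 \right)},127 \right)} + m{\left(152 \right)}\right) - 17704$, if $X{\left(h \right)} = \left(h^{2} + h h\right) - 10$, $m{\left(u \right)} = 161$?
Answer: $-340123$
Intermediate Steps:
$X{\left(h \right)} = -10 + 2 h^{2}$ ($X{\left(h \right)} = \left(h^{2} + h^{2}\right) - 10 = 2 h^{2} - 10 = -10 + 2 h^{2}$)
$J{\left(G,M \right)} = 2 G M^{2}$ ($J{\left(G,M \right)} = 2 M G M = 2 G M^{2}$)
$\left(J{\left(X{\left(4 - 4 \right)},127 \right)} + m{\left(152 \right)}\right) - 17704 = \left(2 \left(-10 + 2 \left(4 - 4\right)^{2}\right) 127^{2} + 161\right) - 17704 = \left(2 \left(-10 + 2 \left(4 - 4\right)^{2}\right) 16129 + 161\right) - 17704 = \left(2 \left(-10 + 2 \cdot 0^{2}\right) 16129 + 161\right) - 17704 = \left(2 \left(-10 + 2 \cdot 0\right) 16129 + 161\right) - 17704 = \left(2 \left(-10 + 0\right) 16129 + 161\right) - 17704 = \left(2 \left(-10\right) 16129 + 161\right) - 17704 = \left(-322580 + 161\right) - 17704 = -322419 - 17704 = -340123$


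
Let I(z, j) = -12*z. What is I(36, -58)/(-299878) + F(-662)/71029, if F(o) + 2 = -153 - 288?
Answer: -51080713/10650017231 ≈ -0.0047963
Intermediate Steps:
F(o) = -443 (F(o) = -2 + (-153 - 288) = -2 - 441 = -443)
I(36, -58)/(-299878) + F(-662)/71029 = -12*36/(-299878) - 443/71029 = -432*(-1/299878) - 443*1/71029 = 216/149939 - 443/71029 = -51080713/10650017231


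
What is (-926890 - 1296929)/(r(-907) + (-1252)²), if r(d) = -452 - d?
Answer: -741273/522653 ≈ -1.4183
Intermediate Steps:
(-926890 - 1296929)/(r(-907) + (-1252)²) = (-926890 - 1296929)/((-452 - 1*(-907)) + (-1252)²) = -2223819/((-452 + 907) + 1567504) = -2223819/(455 + 1567504) = -2223819/1567959 = -2223819*1/1567959 = -741273/522653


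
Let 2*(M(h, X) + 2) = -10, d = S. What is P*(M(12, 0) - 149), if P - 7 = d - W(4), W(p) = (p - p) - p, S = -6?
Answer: -780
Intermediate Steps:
d = -6
M(h, X) = -7 (M(h, X) = -2 + (½)*(-10) = -2 - 5 = -7)
W(p) = -p (W(p) = 0 - p = -p)
P = 5 (P = 7 + (-6 - (-1)*4) = 7 + (-6 - 1*(-4)) = 7 + (-6 + 4) = 7 - 2 = 5)
P*(M(12, 0) - 149) = 5*(-7 - 149) = 5*(-156) = -780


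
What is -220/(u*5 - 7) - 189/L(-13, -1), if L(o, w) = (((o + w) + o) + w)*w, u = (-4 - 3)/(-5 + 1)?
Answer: -3709/28 ≈ -132.46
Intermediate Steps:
u = 7/4 (u = -7/(-4) = -7*(-¼) = 7/4 ≈ 1.7500)
L(o, w) = w*(2*o + 2*w) (L(o, w) = ((w + 2*o) + w)*w = (2*o + 2*w)*w = w*(2*o + 2*w))
-220/(u*5 - 7) - 189/L(-13, -1) = -220/((7/4)*5 - 7) - 189*(-1/(2*(-13 - 1))) = -220/(35/4 - 7) - 189/(2*(-1)*(-14)) = -220/7/4 - 189/28 = -220*4/7 - 189*1/28 = -880/7 - 27/4 = -3709/28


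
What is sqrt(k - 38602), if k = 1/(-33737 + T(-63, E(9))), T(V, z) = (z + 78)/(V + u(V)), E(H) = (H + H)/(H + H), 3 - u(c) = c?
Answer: I*sqrt(98702239658161)/50566 ≈ 196.47*I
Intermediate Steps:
u(c) = 3 - c
E(H) = 1 (E(H) = (2*H)/((2*H)) = (2*H)*(1/(2*H)) = 1)
T(V, z) = 26 + z/3 (T(V, z) = (z + 78)/(V + (3 - V)) = (78 + z)/3 = (78 + z)*(1/3) = 26 + z/3)
k = -3/101132 (k = 1/(-33737 + (26 + (1/3)*1)) = 1/(-33737 + (26 + 1/3)) = 1/(-33737 + 79/3) = 1/(-101132/3) = -3/101132 ≈ -2.9664e-5)
sqrt(k - 38602) = sqrt(-3/101132 - 38602) = sqrt(-3903897467/101132) = I*sqrt(98702239658161)/50566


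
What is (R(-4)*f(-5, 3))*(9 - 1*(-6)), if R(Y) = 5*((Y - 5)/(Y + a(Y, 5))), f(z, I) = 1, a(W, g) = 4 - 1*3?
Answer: 225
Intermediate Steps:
a(W, g) = 1 (a(W, g) = 4 - 3 = 1)
R(Y) = 5*(-5 + Y)/(1 + Y) (R(Y) = 5*((Y - 5)/(Y + 1)) = 5*((-5 + Y)/(1 + Y)) = 5*(-5 + Y)/(1 + Y))
(R(-4)*f(-5, 3))*(9 - 1*(-6)) = ((5*(-5 - 4)/(1 - 4))*1)*(9 - 1*(-6)) = ((5*(-9)/(-3))*1)*(9 + 6) = ((5*(-1/3)*(-9))*1)*15 = (15*1)*15 = 15*15 = 225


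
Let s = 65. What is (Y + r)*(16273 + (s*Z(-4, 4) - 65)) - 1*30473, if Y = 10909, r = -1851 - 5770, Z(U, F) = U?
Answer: 52406551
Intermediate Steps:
r = -7621
(Y + r)*(16273 + (s*Z(-4, 4) - 65)) - 1*30473 = (10909 - 7621)*(16273 + (65*(-4) - 65)) - 1*30473 = 3288*(16273 + (-260 - 65)) - 30473 = 3288*(16273 - 325) - 30473 = 3288*15948 - 30473 = 52437024 - 30473 = 52406551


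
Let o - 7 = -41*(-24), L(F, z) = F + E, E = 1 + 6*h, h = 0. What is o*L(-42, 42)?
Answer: -40631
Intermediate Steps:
E = 1 (E = 1 + 6*0 = 1 + 0 = 1)
L(F, z) = 1 + F (L(F, z) = F + 1 = 1 + F)
o = 991 (o = 7 - 41*(-24) = 7 + 984 = 991)
o*L(-42, 42) = 991*(1 - 42) = 991*(-41) = -40631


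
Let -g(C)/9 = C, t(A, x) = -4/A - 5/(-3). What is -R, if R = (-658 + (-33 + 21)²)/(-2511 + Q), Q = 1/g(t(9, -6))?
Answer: -2827/13811 ≈ -0.20469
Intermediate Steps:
t(A, x) = 5/3 - 4/A (t(A, x) = -4/A - 5*(-⅓) = -4/A + 5/3 = 5/3 - 4/A)
g(C) = -9*C
Q = -1/11 (Q = 1/(-9*(5/3 - 4/9)) = 1/(-9*11/9) = 1/(-11) = -1/11 ≈ -0.090909)
R = 2827/13811 (R = (-658 + (-33 + 21)²)/(-2511 - 1/11) = (-658 + (-12)²)/(-27622/11) = (-658 + 144)*(-11/27622) = -514*(-11/27622) = 2827/13811 ≈ 0.20469)
-R = -1*2827/13811 = -2827/13811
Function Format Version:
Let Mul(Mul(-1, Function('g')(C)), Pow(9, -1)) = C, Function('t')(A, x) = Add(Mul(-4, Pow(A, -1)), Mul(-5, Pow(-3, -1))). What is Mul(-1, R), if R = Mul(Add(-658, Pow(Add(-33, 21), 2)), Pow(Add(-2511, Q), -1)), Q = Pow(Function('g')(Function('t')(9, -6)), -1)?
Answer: Rational(-2827, 13811) ≈ -0.20469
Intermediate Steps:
Function('t')(A, x) = Add(Rational(5, 3), Mul(-4, Pow(A, -1))) (Function('t')(A, x) = Add(Mul(-4, Pow(A, -1)), Mul(-5, Rational(-1, 3))) = Add(Mul(-4, Pow(A, -1)), Rational(5, 3)) = Add(Rational(5, 3), Mul(-4, Pow(A, -1))))
Function('g')(C) = Mul(-9, C)
Q = Rational(-1, 11) (Q = Pow(Mul(-9, Add(Rational(5, 3), Mul(-4, Pow(9, -1)))), -1) = Pow(Mul(-9, Add(Rational(5, 3), Mul(-4, Rational(1, 9)))), -1) = Pow(Mul(-9, Add(Rational(5, 3), Rational(-4, 9))), -1) = Pow(Mul(-9, Rational(11, 9)), -1) = Pow(-11, -1) = Rational(-1, 11) ≈ -0.090909)
R = Rational(2827, 13811) (R = Mul(Add(-658, Pow(Add(-33, 21), 2)), Pow(Add(-2511, Rational(-1, 11)), -1)) = Mul(Add(-658, Pow(-12, 2)), Pow(Rational(-27622, 11), -1)) = Mul(Add(-658, 144), Rational(-11, 27622)) = Mul(-514, Rational(-11, 27622)) = Rational(2827, 13811) ≈ 0.20469)
Mul(-1, R) = Mul(-1, Rational(2827, 13811)) = Rational(-2827, 13811)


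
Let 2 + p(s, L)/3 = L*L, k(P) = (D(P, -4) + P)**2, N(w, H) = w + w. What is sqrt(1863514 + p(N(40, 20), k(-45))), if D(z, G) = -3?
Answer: 2*sqrt(4447189) ≈ 4217.7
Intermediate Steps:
N(w, H) = 2*w
k(P) = (-3 + P)**2
p(s, L) = -6 + 3*L**2 (p(s, L) = -6 + 3*(L*L) = -6 + 3*L**2)
sqrt(1863514 + p(N(40, 20), k(-45))) = sqrt(1863514 + (-6 + 3*((-3 - 45)**2)**2)) = sqrt(1863514 + (-6 + 3*((-48)**2)**2)) = sqrt(1863514 + (-6 + 3*2304**2)) = sqrt(1863514 + (-6 + 3*5308416)) = sqrt(1863514 + (-6 + 15925248)) = sqrt(1863514 + 15925242) = sqrt(17788756) = 2*sqrt(4447189)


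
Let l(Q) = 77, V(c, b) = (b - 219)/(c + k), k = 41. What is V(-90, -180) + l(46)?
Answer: 596/7 ≈ 85.143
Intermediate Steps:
V(c, b) = (-219 + b)/(41 + c) (V(c, b) = (b - 219)/(c + 41) = (-219 + b)/(41 + c))
V(-90, -180) + l(46) = (-219 - 180)/(41 - 90) + 77 = -399/(-49) + 77 = -1/49*(-399) + 77 = 57/7 + 77 = 596/7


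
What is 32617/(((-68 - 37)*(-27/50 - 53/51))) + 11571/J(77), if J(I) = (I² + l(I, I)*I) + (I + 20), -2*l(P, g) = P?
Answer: 11534570436/57533749 ≈ 200.48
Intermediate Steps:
l(P, g) = -P/2
J(I) = 20 + I + I²/2 (J(I) = (I² + (-I/2)*I) + (I + 20) = (I² - I²/2) + (20 + I) = I²/2 + (20 + I) = 20 + I + I²/2)
32617/(((-68 - 37)*(-27/50 - 53/51))) + 11571/J(77) = 32617/(((-68 - 37)*(-27/50 - 53/51))) + 11571/(20 + 77 + (½)*77²) = 32617/((-105*(-27*1/50 - 53*1/51))) + 11571/(20 + 77 + (½)*5929) = 32617/((-105*(-27/50 - 53/51))) + 11571/(20 + 77 + 5929/2) = 32617/((-105*(-4027/2550))) + 11571/(6123/2) = 32617/(28189/170) + 11571*(2/6123) = 32617*(170/28189) + 7714/2041 = 5544890/28189 + 7714/2041 = 11534570436/57533749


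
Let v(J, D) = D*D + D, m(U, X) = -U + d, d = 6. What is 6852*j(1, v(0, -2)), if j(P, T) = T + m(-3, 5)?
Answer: 75372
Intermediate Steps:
m(U, X) = 6 - U (m(U, X) = -U + 6 = 6 - U)
v(J, D) = D + D² (v(J, D) = D² + D = D + D²)
j(P, T) = 9 + T (j(P, T) = T + (6 - 1*(-3)) = T + (6 + 3) = T + 9 = 9 + T)
6852*j(1, v(0, -2)) = 6852*(9 - 2*(1 - 2)) = 6852*(9 - 2*(-1)) = 6852*(9 + 2) = 6852*11 = 75372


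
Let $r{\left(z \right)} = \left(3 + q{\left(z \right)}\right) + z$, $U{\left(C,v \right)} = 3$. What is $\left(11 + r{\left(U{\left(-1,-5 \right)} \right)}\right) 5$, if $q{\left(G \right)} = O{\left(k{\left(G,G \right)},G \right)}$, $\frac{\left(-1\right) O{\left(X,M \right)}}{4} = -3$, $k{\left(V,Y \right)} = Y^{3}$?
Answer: $145$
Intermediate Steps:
$O{\left(X,M \right)} = 12$ ($O{\left(X,M \right)} = \left(-4\right) \left(-3\right) = 12$)
$q{\left(G \right)} = 12$
$r{\left(z \right)} = 15 + z$ ($r{\left(z \right)} = \left(3 + 12\right) + z = 15 + z$)
$\left(11 + r{\left(U{\left(-1,-5 \right)} \right)}\right) 5 = \left(11 + \left(15 + 3\right)\right) 5 = \left(11 + 18\right) 5 = 29 \cdot 5 = 145$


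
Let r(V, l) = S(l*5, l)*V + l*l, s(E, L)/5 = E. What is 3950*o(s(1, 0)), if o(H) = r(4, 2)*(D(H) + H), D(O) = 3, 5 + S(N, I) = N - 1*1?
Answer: 632000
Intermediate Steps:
S(N, I) = -6 + N (S(N, I) = -5 + (N - 1*1) = -5 + (N - 1) = -5 + (-1 + N) = -6 + N)
s(E, L) = 5*E
r(V, l) = l**2 + V*(-6 + 5*l) (r(V, l) = (-6 + l*5)*V + l*l = (-6 + 5*l)*V + l**2 = V*(-6 + 5*l) + l**2 = l**2 + V*(-6 + 5*l))
o(H) = 60 + 20*H (o(H) = (2**2 + 4*(-6 + 5*2))*(3 + H) = (4 + 4*(-6 + 10))*(3 + H) = (4 + 4*4)*(3 + H) = (4 + 16)*(3 + H) = 20*(3 + H) = 60 + 20*H)
3950*o(s(1, 0)) = 3950*(60 + 20*(5*1)) = 3950*(60 + 20*5) = 3950*(60 + 100) = 3950*160 = 632000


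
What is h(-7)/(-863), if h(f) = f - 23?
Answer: 30/863 ≈ 0.034762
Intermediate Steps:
h(f) = -23 + f
h(-7)/(-863) = (-23 - 7)/(-863) = -30*(-1/863) = 30/863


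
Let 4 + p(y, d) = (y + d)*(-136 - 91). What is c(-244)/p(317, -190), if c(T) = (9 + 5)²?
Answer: -28/4119 ≈ -0.0067978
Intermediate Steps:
c(T) = 196 (c(T) = 14² = 196)
p(y, d) = -4 - 227*d - 227*y (p(y, d) = -4 + (y + d)*(-136 - 91) = -4 + (d + y)*(-227) = -4 + (-227*d - 227*y) = -4 - 227*d - 227*y)
c(-244)/p(317, -190) = 196/(-4 - 227*(-190) - 227*317) = 196/(-4 + 43130 - 71959) = 196/(-28833) = 196*(-1/28833) = -28/4119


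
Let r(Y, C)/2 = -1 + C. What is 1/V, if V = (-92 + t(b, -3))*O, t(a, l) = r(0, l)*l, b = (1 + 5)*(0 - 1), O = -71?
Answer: 1/4828 ≈ 0.00020713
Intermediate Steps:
r(Y, C) = -2 + 2*C (r(Y, C) = 2*(-1 + C) = -2 + 2*C)
b = -6 (b = 6*(-1) = -6)
t(a, l) = l*(-2 + 2*l) (t(a, l) = (-2 + 2*l)*l = l*(-2 + 2*l))
V = 4828 (V = (-92 + 2*(-3)*(-1 - 3))*(-71) = (-92 + 2*(-3)*(-4))*(-71) = (-92 + 24)*(-71) = -68*(-71) = 4828)
1/V = 1/4828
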